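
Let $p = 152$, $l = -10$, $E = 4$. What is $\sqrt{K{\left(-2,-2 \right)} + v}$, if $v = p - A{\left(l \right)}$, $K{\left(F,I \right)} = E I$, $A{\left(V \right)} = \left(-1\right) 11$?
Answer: $\sqrt{155} \approx 12.45$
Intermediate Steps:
$A{\left(V \right)} = -11$
$K{\left(F,I \right)} = 4 I$
$v = 163$ ($v = 152 - -11 = 152 + 11 = 163$)
$\sqrt{K{\left(-2,-2 \right)} + v} = \sqrt{4 \left(-2\right) + 163} = \sqrt{-8 + 163} = \sqrt{155}$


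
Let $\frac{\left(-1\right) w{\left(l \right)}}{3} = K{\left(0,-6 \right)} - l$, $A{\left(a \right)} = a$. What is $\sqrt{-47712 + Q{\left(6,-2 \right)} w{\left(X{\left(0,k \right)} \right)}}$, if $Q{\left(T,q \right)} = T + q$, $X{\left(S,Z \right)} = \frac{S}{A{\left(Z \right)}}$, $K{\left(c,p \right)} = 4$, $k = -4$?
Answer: $4 i \sqrt{2985} \approx 218.54 i$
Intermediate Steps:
$X{\left(S,Z \right)} = \frac{S}{Z}$
$w{\left(l \right)} = -12 + 3 l$ ($w{\left(l \right)} = - 3 \left(4 - l\right) = -12 + 3 l$)
$\sqrt{-47712 + Q{\left(6,-2 \right)} w{\left(X{\left(0,k \right)} \right)}} = \sqrt{-47712 + \left(6 - 2\right) \left(-12 + 3 \frac{0}{-4}\right)} = \sqrt{-47712 + 4 \left(-12 + 3 \cdot 0 \left(- \frac{1}{4}\right)\right)} = \sqrt{-47712 + 4 \left(-12 + 3 \cdot 0\right)} = \sqrt{-47712 + 4 \left(-12 + 0\right)} = \sqrt{-47712 + 4 \left(-12\right)} = \sqrt{-47712 - 48} = \sqrt{-47760} = 4 i \sqrt{2985}$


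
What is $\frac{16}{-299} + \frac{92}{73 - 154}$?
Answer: $- \frac{28804}{24219} \approx -1.1893$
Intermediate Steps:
$\frac{16}{-299} + \frac{92}{73 - 154} = 16 \left(- \frac{1}{299}\right) + \frac{92}{-81} = - \frac{16}{299} + 92 \left(- \frac{1}{81}\right) = - \frac{16}{299} - \frac{92}{81} = - \frac{28804}{24219}$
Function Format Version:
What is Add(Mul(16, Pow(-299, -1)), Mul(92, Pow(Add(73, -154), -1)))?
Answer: Rational(-28804, 24219) ≈ -1.1893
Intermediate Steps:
Add(Mul(16, Pow(-299, -1)), Mul(92, Pow(Add(73, -154), -1))) = Add(Mul(16, Rational(-1, 299)), Mul(92, Pow(-81, -1))) = Add(Rational(-16, 299), Mul(92, Rational(-1, 81))) = Add(Rational(-16, 299), Rational(-92, 81)) = Rational(-28804, 24219)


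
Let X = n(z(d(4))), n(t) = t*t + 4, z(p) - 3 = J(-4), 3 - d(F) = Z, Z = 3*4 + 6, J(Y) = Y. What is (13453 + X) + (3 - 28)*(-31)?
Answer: 14233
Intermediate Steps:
Z = 18 (Z = 12 + 6 = 18)
d(F) = -15 (d(F) = 3 - 1*18 = 3 - 18 = -15)
z(p) = -1 (z(p) = 3 - 4 = -1)
n(t) = 4 + t² (n(t) = t² + 4 = 4 + t²)
X = 5 (X = 4 + (-1)² = 4 + 1 = 5)
(13453 + X) + (3 - 28)*(-31) = (13453 + 5) + (3 - 28)*(-31) = 13458 - 25*(-31) = 13458 + 775 = 14233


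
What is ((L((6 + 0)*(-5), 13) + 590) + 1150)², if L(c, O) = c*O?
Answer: 1822500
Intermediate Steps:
L(c, O) = O*c
((L((6 + 0)*(-5), 13) + 590) + 1150)² = ((13*((6 + 0)*(-5)) + 590) + 1150)² = ((13*(6*(-5)) + 590) + 1150)² = ((13*(-30) + 590) + 1150)² = ((-390 + 590) + 1150)² = (200 + 1150)² = 1350² = 1822500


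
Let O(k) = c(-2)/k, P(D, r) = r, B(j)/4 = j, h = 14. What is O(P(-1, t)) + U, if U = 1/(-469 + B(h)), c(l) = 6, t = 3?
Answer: 825/413 ≈ 1.9976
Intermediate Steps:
B(j) = 4*j
O(k) = 6/k
U = -1/413 (U = 1/(-469 + 4*14) = 1/(-469 + 56) = 1/(-413) = -1/413 ≈ -0.0024213)
O(P(-1, t)) + U = 6/3 - 1/413 = 6*(⅓) - 1/413 = 2 - 1/413 = 825/413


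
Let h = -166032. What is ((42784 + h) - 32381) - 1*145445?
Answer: -301074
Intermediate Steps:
((42784 + h) - 32381) - 1*145445 = ((42784 - 166032) - 32381) - 1*145445 = (-123248 - 32381) - 145445 = -155629 - 145445 = -301074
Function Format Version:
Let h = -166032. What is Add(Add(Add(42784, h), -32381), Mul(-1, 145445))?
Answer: -301074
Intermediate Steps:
Add(Add(Add(42784, h), -32381), Mul(-1, 145445)) = Add(Add(Add(42784, -166032), -32381), Mul(-1, 145445)) = Add(Add(-123248, -32381), -145445) = Add(-155629, -145445) = -301074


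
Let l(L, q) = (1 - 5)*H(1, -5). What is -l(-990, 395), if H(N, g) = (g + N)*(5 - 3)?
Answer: -32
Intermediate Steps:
H(N, g) = 2*N + 2*g (H(N, g) = (N + g)*2 = 2*N + 2*g)
l(L, q) = 32 (l(L, q) = (1 - 5)*(2*1 + 2*(-5)) = -4*(2 - 10) = -4*(-8) = 32)
-l(-990, 395) = -1*32 = -32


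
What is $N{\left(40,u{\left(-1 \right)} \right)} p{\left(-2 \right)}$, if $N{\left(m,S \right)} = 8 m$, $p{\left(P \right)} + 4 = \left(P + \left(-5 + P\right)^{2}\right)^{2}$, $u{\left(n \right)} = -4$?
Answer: $705600$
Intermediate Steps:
$p{\left(P \right)} = -4 + \left(P + \left(-5 + P\right)^{2}\right)^{2}$
$N{\left(40,u{\left(-1 \right)} \right)} p{\left(-2 \right)} = 8 \cdot 40 \left(-4 + \left(-2 + \left(-5 - 2\right)^{2}\right)^{2}\right) = 320 \left(-4 + \left(-2 + \left(-7\right)^{2}\right)^{2}\right) = 320 \left(-4 + \left(-2 + 49\right)^{2}\right) = 320 \left(-4 + 47^{2}\right) = 320 \left(-4 + 2209\right) = 320 \cdot 2205 = 705600$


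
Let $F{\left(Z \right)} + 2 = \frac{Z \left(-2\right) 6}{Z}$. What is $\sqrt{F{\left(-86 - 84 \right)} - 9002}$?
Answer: $14 i \sqrt{46} \approx 94.953 i$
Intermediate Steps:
$F{\left(Z \right)} = -14$ ($F{\left(Z \right)} = -2 + \frac{Z \left(-2\right) 6}{Z} = -2 + \frac{- 2 Z 6}{Z} = -2 + \frac{\left(-12\right) Z}{Z} = -2 - 12 = -14$)
$\sqrt{F{\left(-86 - 84 \right)} - 9002} = \sqrt{-14 - 9002} = \sqrt{-9016} = 14 i \sqrt{46}$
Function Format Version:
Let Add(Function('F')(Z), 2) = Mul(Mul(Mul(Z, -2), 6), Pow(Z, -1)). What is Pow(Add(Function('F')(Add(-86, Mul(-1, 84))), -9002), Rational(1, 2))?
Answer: Mul(14, I, Pow(46, Rational(1, 2))) ≈ Mul(94.953, I)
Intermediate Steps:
Function('F')(Z) = -14 (Function('F')(Z) = Add(-2, Mul(Mul(Mul(Z, -2), 6), Pow(Z, -1))) = Add(-2, Mul(Mul(Mul(-2, Z), 6), Pow(Z, -1))) = Add(-2, Mul(Mul(-12, Z), Pow(Z, -1))) = Add(-2, -12) = -14)
Pow(Add(Function('F')(Add(-86, Mul(-1, 84))), -9002), Rational(1, 2)) = Pow(Add(-14, -9002), Rational(1, 2)) = Pow(-9016, Rational(1, 2)) = Mul(14, I, Pow(46, Rational(1, 2)))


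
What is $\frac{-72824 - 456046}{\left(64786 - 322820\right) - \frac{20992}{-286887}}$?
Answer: $\frac{75862963845}{37013289583} \approx 2.0496$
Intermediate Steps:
$\frac{-72824 - 456046}{\left(64786 - 322820\right) - \frac{20992}{-286887}} = - \frac{528870}{-258034 - - \frac{20992}{286887}} = - \frac{528870}{-258034 + \frac{20992}{286887}} = - \frac{528870}{- \frac{74026579166}{286887}} = \left(-528870\right) \left(- \frac{286887}{74026579166}\right) = \frac{75862963845}{37013289583}$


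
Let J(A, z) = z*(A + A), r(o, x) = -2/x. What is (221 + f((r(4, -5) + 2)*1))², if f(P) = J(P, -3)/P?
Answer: 46225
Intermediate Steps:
J(A, z) = 2*A*z (J(A, z) = z*(2*A) = 2*A*z)
f(P) = -6 (f(P) = (2*P*(-3))/P = (-6*P)/P = -6)
(221 + f((r(4, -5) + 2)*1))² = (221 - 6)² = 215² = 46225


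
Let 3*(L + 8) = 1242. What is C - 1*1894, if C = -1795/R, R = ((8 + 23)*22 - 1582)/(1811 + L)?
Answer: 151661/60 ≈ 2527.7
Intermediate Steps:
L = 406 (L = -8 + (⅓)*1242 = -8 + 414 = 406)
R = -300/739 (R = ((8 + 23)*22 - 1582)/(1811 + 406) = (31*22 - 1582)/2217 = (682 - 1582)*(1/2217) = -900*1/2217 = -300/739 ≈ -0.40595)
C = 265301/60 (C = -1795/(-300/739) = -1795*(-739/300) = 265301/60 ≈ 4421.7)
C - 1*1894 = 265301/60 - 1*1894 = 265301/60 - 1894 = 151661/60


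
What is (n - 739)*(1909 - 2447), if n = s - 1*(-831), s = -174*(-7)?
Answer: -704780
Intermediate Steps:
s = 1218
n = 2049 (n = 1218 - 1*(-831) = 1218 + 831 = 2049)
(n - 739)*(1909 - 2447) = (2049 - 739)*(1909 - 2447) = 1310*(-538) = -704780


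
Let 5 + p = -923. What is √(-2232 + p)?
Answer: 2*I*√790 ≈ 56.214*I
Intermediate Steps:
p = -928 (p = -5 - 923 = -928)
√(-2232 + p) = √(-2232 - 928) = √(-3160) = 2*I*√790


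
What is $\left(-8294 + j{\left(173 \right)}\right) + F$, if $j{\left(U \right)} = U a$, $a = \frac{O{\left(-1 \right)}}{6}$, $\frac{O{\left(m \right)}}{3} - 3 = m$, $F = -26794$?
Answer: $-34915$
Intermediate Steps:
$O{\left(m \right)} = 9 + 3 m$
$a = 1$ ($a = \frac{9 + 3 \left(-1\right)}{6} = \left(9 - 3\right) \frac{1}{6} = 6 \cdot \frac{1}{6} = 1$)
$j{\left(U \right)} = U$ ($j{\left(U \right)} = U 1 = U$)
$\left(-8294 + j{\left(173 \right)}\right) + F = \left(-8294 + 173\right) - 26794 = -8121 - 26794 = -34915$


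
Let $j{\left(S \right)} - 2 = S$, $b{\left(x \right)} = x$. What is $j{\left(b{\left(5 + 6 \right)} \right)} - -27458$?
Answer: $27471$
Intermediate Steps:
$j{\left(S \right)} = 2 + S$
$j{\left(b{\left(5 + 6 \right)} \right)} - -27458 = \left(2 + \left(5 + 6\right)\right) - -27458 = \left(2 + 11\right) + 27458 = 13 + 27458 = 27471$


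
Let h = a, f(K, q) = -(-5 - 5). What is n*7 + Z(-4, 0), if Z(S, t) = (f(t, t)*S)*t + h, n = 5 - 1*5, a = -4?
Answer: -4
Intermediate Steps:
n = 0 (n = 5 - 5 = 0)
f(K, q) = 10 (f(K, q) = -1*(-10) = 10)
h = -4
Z(S, t) = -4 + 10*S*t (Z(S, t) = (10*S)*t - 4 = 10*S*t - 4 = -4 + 10*S*t)
n*7 + Z(-4, 0) = 0*7 + (-4 + 10*(-4)*0) = 0 + (-4 + 0) = 0 - 4 = -4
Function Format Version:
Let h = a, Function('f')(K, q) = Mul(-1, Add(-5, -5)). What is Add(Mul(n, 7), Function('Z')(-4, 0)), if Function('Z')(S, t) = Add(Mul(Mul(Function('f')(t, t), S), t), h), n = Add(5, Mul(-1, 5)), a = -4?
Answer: -4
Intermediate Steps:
n = 0 (n = Add(5, -5) = 0)
Function('f')(K, q) = 10 (Function('f')(K, q) = Mul(-1, -10) = 10)
h = -4
Function('Z')(S, t) = Add(-4, Mul(10, S, t)) (Function('Z')(S, t) = Add(Mul(Mul(10, S), t), -4) = Add(Mul(10, S, t), -4) = Add(-4, Mul(10, S, t)))
Add(Mul(n, 7), Function('Z')(-4, 0)) = Add(Mul(0, 7), Add(-4, Mul(10, -4, 0))) = Add(0, Add(-4, 0)) = Add(0, -4) = -4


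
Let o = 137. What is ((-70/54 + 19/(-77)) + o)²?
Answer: 79307008225/4322241 ≈ 18349.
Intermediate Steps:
((-70/54 + 19/(-77)) + o)² = ((-70/54 + 19/(-77)) + 137)² = ((-70*1/54 + 19*(-1/77)) + 137)² = ((-35/27 - 19/77) + 137)² = (-3208/2079 + 137)² = (281615/2079)² = 79307008225/4322241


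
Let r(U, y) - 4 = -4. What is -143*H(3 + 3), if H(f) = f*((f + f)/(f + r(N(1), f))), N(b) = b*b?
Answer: -1716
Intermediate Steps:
N(b) = b**2
r(U, y) = 0 (r(U, y) = 4 - 4 = 0)
H(f) = 2*f (H(f) = f*((f + f)/(f + 0)) = f*((2*f)/f) = f*2 = 2*f)
-143*H(3 + 3) = -286*(3 + 3) = -286*6 = -143*12 = -1716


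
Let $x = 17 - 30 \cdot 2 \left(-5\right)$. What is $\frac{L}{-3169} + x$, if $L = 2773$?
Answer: $\frac{1001800}{3169} \approx 316.13$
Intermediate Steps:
$x = 317$ ($x = 17 - -300 = 17 + 300 = 317$)
$\frac{L}{-3169} + x = \frac{2773}{-3169} + 317 = 2773 \left(- \frac{1}{3169}\right) + 317 = - \frac{2773}{3169} + 317 = \frac{1001800}{3169}$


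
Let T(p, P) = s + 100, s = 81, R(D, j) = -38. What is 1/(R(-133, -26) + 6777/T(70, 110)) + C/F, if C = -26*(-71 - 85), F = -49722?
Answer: -1568223/836987 ≈ -1.8737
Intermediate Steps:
T(p, P) = 181 (T(p, P) = 81 + 100 = 181)
C = 4056 (C = -26*(-156) = 4056)
1/(R(-133, -26) + 6777/T(70, 110)) + C/F = 1/(-38 + 6777/181) + 4056/(-49722) = 1/(-38 + 6777*(1/181)) + 4056*(-1/49722) = 1/(-38 + 6777/181) - 676/8287 = 1/(-101/181) - 676/8287 = -181/101 - 676/8287 = -1568223/836987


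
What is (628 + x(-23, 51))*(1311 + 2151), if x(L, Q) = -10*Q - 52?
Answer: 228492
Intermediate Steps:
x(L, Q) = -52 - 10*Q
(628 + x(-23, 51))*(1311 + 2151) = (628 + (-52 - 10*51))*(1311 + 2151) = (628 + (-52 - 510))*3462 = (628 - 562)*3462 = 66*3462 = 228492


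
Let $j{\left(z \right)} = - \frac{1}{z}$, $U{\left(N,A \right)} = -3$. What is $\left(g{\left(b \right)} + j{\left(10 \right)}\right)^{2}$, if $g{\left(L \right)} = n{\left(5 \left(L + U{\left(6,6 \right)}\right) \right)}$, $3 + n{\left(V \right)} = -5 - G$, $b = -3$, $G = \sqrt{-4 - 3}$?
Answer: $\frac{5861}{100} + \frac{81 i \sqrt{7}}{5} \approx 58.61 + 42.861 i$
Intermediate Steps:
$G = i \sqrt{7}$ ($G = \sqrt{-7} = i \sqrt{7} \approx 2.6458 i$)
$n{\left(V \right)} = -8 - i \sqrt{7}$ ($n{\left(V \right)} = -3 - \left(5 + i \sqrt{7}\right) = -8 - i \sqrt{7}$)
$g{\left(L \right)} = -8 - i \sqrt{7}$
$\left(g{\left(b \right)} + j{\left(10 \right)}\right)^{2} = \left(\left(-8 - i \sqrt{7}\right) - \frac{1}{10}\right)^{2} = \left(- \frac{81}{10} - i \sqrt{7}\right)^{2}$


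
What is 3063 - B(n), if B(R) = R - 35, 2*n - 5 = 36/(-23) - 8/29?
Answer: 4130625/1334 ≈ 3096.4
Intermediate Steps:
n = 2107/1334 (n = 5/2 + (36/(-23) - 8/29)/2 = 5/2 + (36*(-1/23) - 8*1/29)/2 = 5/2 + (-36/23 - 8/29)/2 = 5/2 + (½)*(-1228/667) = 5/2 - 614/667 = 2107/1334 ≈ 1.5795)
B(R) = -35 + R
3063 - B(n) = 3063 - (-35 + 2107/1334) = 3063 - 1*(-44583/1334) = 3063 + 44583/1334 = 4130625/1334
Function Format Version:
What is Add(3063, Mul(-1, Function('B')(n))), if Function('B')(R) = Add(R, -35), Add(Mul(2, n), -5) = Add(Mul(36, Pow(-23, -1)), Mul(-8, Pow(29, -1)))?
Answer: Rational(4130625, 1334) ≈ 3096.4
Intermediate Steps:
n = Rational(2107, 1334) (n = Add(Rational(5, 2), Mul(Rational(1, 2), Add(Mul(36, Pow(-23, -1)), Mul(-8, Pow(29, -1))))) = Add(Rational(5, 2), Mul(Rational(1, 2), Add(Mul(36, Rational(-1, 23)), Mul(-8, Rational(1, 29))))) = Add(Rational(5, 2), Mul(Rational(1, 2), Add(Rational(-36, 23), Rational(-8, 29)))) = Add(Rational(5, 2), Mul(Rational(1, 2), Rational(-1228, 667))) = Add(Rational(5, 2), Rational(-614, 667)) = Rational(2107, 1334) ≈ 1.5795)
Function('B')(R) = Add(-35, R)
Add(3063, Mul(-1, Function('B')(n))) = Add(3063, Mul(-1, Add(-35, Rational(2107, 1334)))) = Add(3063, Mul(-1, Rational(-44583, 1334))) = Add(3063, Rational(44583, 1334)) = Rational(4130625, 1334)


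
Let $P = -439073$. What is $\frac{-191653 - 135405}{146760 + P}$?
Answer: $\frac{327058}{292313} \approx 1.1189$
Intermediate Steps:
$\frac{-191653 - 135405}{146760 + P} = \frac{-191653 - 135405}{146760 - 439073} = - \frac{327058}{-292313} = \left(-327058\right) \left(- \frac{1}{292313}\right) = \frac{327058}{292313}$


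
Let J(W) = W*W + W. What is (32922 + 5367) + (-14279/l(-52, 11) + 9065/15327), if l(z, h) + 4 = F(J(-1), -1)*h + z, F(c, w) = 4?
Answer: 2420409683/61308 ≈ 39480.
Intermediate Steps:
J(W) = W + W**2 (J(W) = W**2 + W = W + W**2)
l(z, h) = -4 + z + 4*h (l(z, h) = -4 + (4*h + z) = -4 + (z + 4*h) = -4 + z + 4*h)
(32922 + 5367) + (-14279/l(-52, 11) + 9065/15327) = (32922 + 5367) + (-14279/(-4 - 52 + 4*11) + 9065/15327) = 38289 + (-14279/(-4 - 52 + 44) + 9065*(1/15327)) = 38289 + (-14279/(-12) + 9065/15327) = 38289 + (-14279*(-1/12) + 9065/15327) = 38289 + (14279/12 + 9065/15327) = 38289 + 72987671/61308 = 2420409683/61308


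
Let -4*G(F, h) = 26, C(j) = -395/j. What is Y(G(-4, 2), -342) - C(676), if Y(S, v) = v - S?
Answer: -226403/676 ≈ -334.92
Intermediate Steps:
G(F, h) = -13/2 (G(F, h) = -¼*26 = -13/2)
Y(G(-4, 2), -342) - C(676) = (-342 - 1*(-13/2)) - (-395)/676 = (-342 + 13/2) - (-395)/676 = -671/2 - 1*(-395/676) = -671/2 + 395/676 = -226403/676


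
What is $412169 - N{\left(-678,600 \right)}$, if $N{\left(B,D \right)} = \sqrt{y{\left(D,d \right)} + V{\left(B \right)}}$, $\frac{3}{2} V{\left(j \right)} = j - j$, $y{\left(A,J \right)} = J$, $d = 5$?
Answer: $412169 - \sqrt{5} \approx 4.1217 \cdot 10^{5}$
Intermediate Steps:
$V{\left(j \right)} = 0$ ($V{\left(j \right)} = \frac{2 \left(j - j\right)}{3} = \frac{2}{3} \cdot 0 = 0$)
$N{\left(B,D \right)} = \sqrt{5}$ ($N{\left(B,D \right)} = \sqrt{5 + 0} = \sqrt{5}$)
$412169 - N{\left(-678,600 \right)} = 412169 - \sqrt{5}$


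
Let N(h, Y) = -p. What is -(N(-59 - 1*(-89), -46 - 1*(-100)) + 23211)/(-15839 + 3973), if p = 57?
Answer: 681/349 ≈ 1.9513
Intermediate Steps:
N(h, Y) = -57 (N(h, Y) = -1*57 = -57)
-(N(-59 - 1*(-89), -46 - 1*(-100)) + 23211)/(-15839 + 3973) = -(-57 + 23211)/(-15839 + 3973) = -23154/(-11866) = -23154*(-1)/11866 = -1*(-681/349) = 681/349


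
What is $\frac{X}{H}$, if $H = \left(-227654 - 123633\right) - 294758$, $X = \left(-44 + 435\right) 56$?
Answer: $- \frac{21896}{646045} \approx -0.033892$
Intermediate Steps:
$X = 21896$ ($X = 391 \cdot 56 = 21896$)
$H = -646045$ ($H = -351287 - 294758 = -646045$)
$\frac{X}{H} = \frac{21896}{-646045} = 21896 \left(- \frac{1}{646045}\right) = - \frac{21896}{646045}$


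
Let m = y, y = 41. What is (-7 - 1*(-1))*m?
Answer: -246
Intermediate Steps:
m = 41
(-7 - 1*(-1))*m = (-7 - 1*(-1))*41 = (-7 + 1)*41 = -6*41 = -246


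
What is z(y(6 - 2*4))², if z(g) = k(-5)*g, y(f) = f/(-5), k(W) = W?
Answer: 4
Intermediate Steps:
y(f) = -f/5 (y(f) = f*(-⅕) = -f/5)
z(g) = -5*g
z(y(6 - 2*4))² = (-(-1)*(6 - 2*4))² = (-(-1)*(6 - 8))² = (-(-1)*(-2))² = (-5*⅖)² = (-2)² = 4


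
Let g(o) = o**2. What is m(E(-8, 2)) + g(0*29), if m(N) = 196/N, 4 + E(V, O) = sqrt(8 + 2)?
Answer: -392/3 - 98*sqrt(10)/3 ≈ -233.97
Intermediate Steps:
E(V, O) = -4 + sqrt(10) (E(V, O) = -4 + sqrt(8 + 2) = -4 + sqrt(10))
m(E(-8, 2)) + g(0*29) = 196/(-4 + sqrt(10)) + (0*29)**2 = 196/(-4 + sqrt(10)) + 0**2 = 196/(-4 + sqrt(10)) + 0 = 196/(-4 + sqrt(10))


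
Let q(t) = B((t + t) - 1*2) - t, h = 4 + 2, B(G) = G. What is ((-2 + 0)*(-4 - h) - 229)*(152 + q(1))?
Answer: -31559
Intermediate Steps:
h = 6
q(t) = -2 + t (q(t) = ((t + t) - 1*2) - t = (2*t - 2) - t = (-2 + 2*t) - t = -2 + t)
((-2 + 0)*(-4 - h) - 229)*(152 + q(1)) = ((-2 + 0)*(-4 - 1*6) - 229)*(152 + (-2 + 1)) = (-2*(-4 - 6) - 229)*(152 - 1) = (-2*(-10) - 229)*151 = (20 - 229)*151 = -209*151 = -31559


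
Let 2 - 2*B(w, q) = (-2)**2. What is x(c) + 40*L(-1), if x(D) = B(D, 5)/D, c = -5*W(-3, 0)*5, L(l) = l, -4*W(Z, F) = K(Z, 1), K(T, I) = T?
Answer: -2996/75 ≈ -39.947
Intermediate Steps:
W(Z, F) = -Z/4
B(w, q) = -1 (B(w, q) = 1 - 1/2*(-2)**2 = 1 - 1/2*4 = 1 - 2 = -1)
c = -75/4 (c = -(-5)*(-3)/4*5 = -5*3/4*5 = -15/4*5 = -75/4 ≈ -18.750)
x(D) = -1/D
x(c) + 40*L(-1) = -1/(-75/4) + 40*(-1) = -1*(-4/75) - 40 = 4/75 - 40 = -2996/75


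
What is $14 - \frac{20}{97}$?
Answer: $\frac{1338}{97} \approx 13.794$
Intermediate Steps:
$14 - \frac{20}{97} = \frac{1338}{97}$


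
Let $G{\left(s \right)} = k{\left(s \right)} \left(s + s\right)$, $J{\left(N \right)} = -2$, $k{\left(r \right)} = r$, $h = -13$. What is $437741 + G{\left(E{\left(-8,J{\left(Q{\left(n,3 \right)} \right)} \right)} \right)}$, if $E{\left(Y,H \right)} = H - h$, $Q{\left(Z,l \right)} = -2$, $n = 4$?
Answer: $437983$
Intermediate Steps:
$E{\left(Y,H \right)} = 13 + H$ ($E{\left(Y,H \right)} = H - -13 = H + 13 = 13 + H$)
$G{\left(s \right)} = 2 s^{2}$ ($G{\left(s \right)} = s \left(s + s\right) = s 2 s = 2 s^{2}$)
$437741 + G{\left(E{\left(-8,J{\left(Q{\left(n,3 \right)} \right)} \right)} \right)} = 437741 + 2 \left(13 - 2\right)^{2} = 437741 + 2 \cdot 11^{2} = 437741 + 2 \cdot 121 = 437741 + 242 = 437983$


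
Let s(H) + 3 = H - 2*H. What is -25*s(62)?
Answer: 1625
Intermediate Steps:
s(H) = -3 - H (s(H) = -3 + (H - 2*H) = -3 - H)
-25*s(62) = -25*(-3 - 1*62) = -25*(-3 - 62) = -25*(-65) = 1625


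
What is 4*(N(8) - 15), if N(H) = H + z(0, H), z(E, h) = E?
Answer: -28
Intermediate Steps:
N(H) = H (N(H) = H + 0 = H)
4*(N(8) - 15) = 4*(8 - 15) = 4*(-7) = -28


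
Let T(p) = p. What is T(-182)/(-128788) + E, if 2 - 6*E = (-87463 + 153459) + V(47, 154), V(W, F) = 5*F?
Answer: -2149600235/193182 ≈ -11127.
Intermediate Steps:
E = -33382/3 (E = ⅓ - ((-87463 + 153459) + 5*154)/6 = ⅓ - (65996 + 770)/6 = ⅓ - ⅙*66766 = ⅓ - 33383/3 = -33382/3 ≈ -11127.)
T(-182)/(-128788) + E = -182/(-128788) - 33382/3 = -182*(-1/128788) - 33382/3 = 91/64394 - 33382/3 = -2149600235/193182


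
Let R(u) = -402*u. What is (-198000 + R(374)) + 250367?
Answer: -97981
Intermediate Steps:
(-198000 + R(374)) + 250367 = (-198000 - 402*374) + 250367 = (-198000 - 150348) + 250367 = -348348 + 250367 = -97981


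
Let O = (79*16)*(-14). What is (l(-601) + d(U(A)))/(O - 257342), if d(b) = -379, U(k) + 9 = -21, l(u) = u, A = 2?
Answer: 490/137519 ≈ 0.0035631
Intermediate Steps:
U(k) = -30 (U(k) = -9 - 21 = -30)
O = -17696 (O = 1264*(-14) = -17696)
(l(-601) + d(U(A)))/(O - 257342) = (-601 - 379)/(-17696 - 257342) = -980/(-275038) = -980*(-1/275038) = 490/137519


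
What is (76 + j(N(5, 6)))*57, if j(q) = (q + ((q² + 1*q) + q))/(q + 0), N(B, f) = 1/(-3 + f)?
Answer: 4522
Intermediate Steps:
j(q) = (q² + 3*q)/q (j(q) = (q + ((q² + q) + q))/q = (q + ((q + q²) + q))/q = (q + (q² + 2*q))/q = (q² + 3*q)/q)
(76 + j(N(5, 6)))*57 = (76 + (3 + 1/(-3 + 6)))*57 = (76 + (3 + 1/3))*57 = (76 + (3 + ⅓))*57 = (76 + 10/3)*57 = (238/3)*57 = 4522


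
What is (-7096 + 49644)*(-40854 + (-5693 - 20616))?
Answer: -2857651324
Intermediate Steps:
(-7096 + 49644)*(-40854 + (-5693 - 20616)) = 42548*(-40854 - 26309) = 42548*(-67163) = -2857651324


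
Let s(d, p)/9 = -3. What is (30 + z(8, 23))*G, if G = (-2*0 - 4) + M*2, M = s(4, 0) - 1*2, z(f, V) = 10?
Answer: -2480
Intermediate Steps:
s(d, p) = -27 (s(d, p) = 9*(-3) = -27)
M = -29 (M = -27 - 1*2 = -27 - 2 = -29)
G = -62 (G = (-2*0 - 4) - 29*2 = (0 - 4) - 58 = -4 - 58 = -62)
(30 + z(8, 23))*G = (30 + 10)*(-62) = 40*(-62) = -2480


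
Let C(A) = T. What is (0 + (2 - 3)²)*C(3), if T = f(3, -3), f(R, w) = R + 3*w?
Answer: -6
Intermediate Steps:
T = -6 (T = 3 + 3*(-3) = 3 - 9 = -6)
C(A) = -6
(0 + (2 - 3)²)*C(3) = (0 + (2 - 3)²)*(-6) = (0 + (-1)²)*(-6) = (0 + 1)*(-6) = 1*(-6) = -6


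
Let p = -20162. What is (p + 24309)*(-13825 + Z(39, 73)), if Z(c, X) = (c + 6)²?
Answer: -48934600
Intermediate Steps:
Z(c, X) = (6 + c)²
(p + 24309)*(-13825 + Z(39, 73)) = (-20162 + 24309)*(-13825 + (6 + 39)²) = 4147*(-13825 + 45²) = 4147*(-13825 + 2025) = 4147*(-11800) = -48934600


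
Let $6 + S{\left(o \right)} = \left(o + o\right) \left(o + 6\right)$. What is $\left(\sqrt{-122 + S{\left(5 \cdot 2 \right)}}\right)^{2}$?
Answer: $192$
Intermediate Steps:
$S{\left(o \right)} = -6 + 2 o \left(6 + o\right)$ ($S{\left(o \right)} = -6 + \left(o + o\right) \left(o + 6\right) = -6 + 2 o \left(6 + o\right)$)
$\left(\sqrt{-122 + S{\left(5 \cdot 2 \right)}}\right)^{2} = \left(\sqrt{-122 + \left(-6 + 2 \left(5 \cdot 2\right)^{2} + 12 \cdot 5 \cdot 2\right)}\right)^{2} = \left(\sqrt{-122 + \left(-6 + 2 \cdot 10^{2} + 12 \cdot 10\right)}\right)^{2} = \left(\sqrt{-122 + \left(-6 + 2 \cdot 100 + 120\right)}\right)^{2} = \left(\sqrt{-122 + \left(-6 + 200 + 120\right)}\right)^{2} = \left(\sqrt{-122 + 314}\right)^{2} = \left(\sqrt{192}\right)^{2} = \left(8 \sqrt{3}\right)^{2} = 192$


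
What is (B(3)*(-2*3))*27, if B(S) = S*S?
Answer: -1458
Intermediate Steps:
B(S) = S²
(B(3)*(-2*3))*27 = (3²*(-2*3))*27 = (9*(-6))*27 = -54*27 = -1458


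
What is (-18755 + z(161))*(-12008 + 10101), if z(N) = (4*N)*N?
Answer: -161959603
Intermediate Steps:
z(N) = 4*N**2
(-18755 + z(161))*(-12008 + 10101) = (-18755 + 4*161**2)*(-12008 + 10101) = (-18755 + 4*25921)*(-1907) = (-18755 + 103684)*(-1907) = 84929*(-1907) = -161959603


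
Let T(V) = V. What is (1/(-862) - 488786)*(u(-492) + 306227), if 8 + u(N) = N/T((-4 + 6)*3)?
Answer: -128985783792021/862 ≈ -1.4964e+11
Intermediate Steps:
u(N) = -8 + N/6 (u(N) = -8 + N/(((-4 + 6)*3)) = -8 + N/((2*3)) = -8 + N/6)
(1/(-862) - 488786)*(u(-492) + 306227) = (1/(-862) - 488786)*((-8 + (1/6)*(-492)) + 306227) = (-1/862 - 488786)*((-8 - 82) + 306227) = -421333533*(-90 + 306227)/862 = -421333533/862*306137 = -128985783792021/862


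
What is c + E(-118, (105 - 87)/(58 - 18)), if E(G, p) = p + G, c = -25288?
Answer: -508111/20 ≈ -25406.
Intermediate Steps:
E(G, p) = G + p
c + E(-118, (105 - 87)/(58 - 18)) = -25288 + (-118 + (105 - 87)/(58 - 18)) = -25288 + (-118 + 18/40) = -25288 + (-118 + 18*(1/40)) = -25288 + (-118 + 9/20) = -25288 - 2351/20 = -508111/20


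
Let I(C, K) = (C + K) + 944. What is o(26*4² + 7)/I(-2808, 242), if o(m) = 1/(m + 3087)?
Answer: -1/5693220 ≈ -1.7565e-7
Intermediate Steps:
I(C, K) = 944 + C + K
o(m) = 1/(3087 + m)
o(26*4² + 7)/I(-2808, 242) = 1/((3087 + (26*4² + 7))*(944 - 2808 + 242)) = 1/((3087 + (26*16 + 7))*(-1622)) = -1/1622/(3087 + (416 + 7)) = -1/1622/(3087 + 423) = -1/1622/3510 = (1/3510)*(-1/1622) = -1/5693220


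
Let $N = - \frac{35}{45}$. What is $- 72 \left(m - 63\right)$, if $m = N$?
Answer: $4592$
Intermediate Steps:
$N = - \frac{7}{9}$ ($N = \left(-35\right) \frac{1}{45} = - \frac{7}{9} \approx -0.77778$)
$m = - \frac{7}{9} \approx -0.77778$
$- 72 \left(m - 63\right) = - 72 \left(- \frac{7}{9} - 63\right) = \left(-72\right) \left(- \frac{574}{9}\right) = 4592$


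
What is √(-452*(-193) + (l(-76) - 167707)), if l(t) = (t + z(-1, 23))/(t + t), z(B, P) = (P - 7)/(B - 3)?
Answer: I*√29049841/19 ≈ 283.67*I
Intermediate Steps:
z(B, P) = (-7 + P)/(-3 + B)
l(t) = (-4 + t)/(2*t) (l(t) = (t + (-7 + 23)/(-3 - 1))/(t + t) = (t + 16/(-4))/((2*t)) = (t - ¼*16)*(1/(2*t)) = (t - 4)*(1/(2*t)) = (-4 + t)*(1/(2*t)) = (-4 + t)/(2*t))
√(-452*(-193) + (l(-76) - 167707)) = √(-452*(-193) + ((½)*(-4 - 76)/(-76) - 167707)) = √(87236 + ((½)*(-1/76)*(-80) - 167707)) = √(87236 + (10/19 - 167707)) = √(87236 - 3186423/19) = √(-1528939/19) = I*√29049841/19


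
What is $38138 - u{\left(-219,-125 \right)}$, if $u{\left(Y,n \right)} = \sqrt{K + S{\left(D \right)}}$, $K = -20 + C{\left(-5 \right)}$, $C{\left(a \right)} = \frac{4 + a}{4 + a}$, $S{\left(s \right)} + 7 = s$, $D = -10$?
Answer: $38138 - 6 i \approx 38138.0 - 6.0 i$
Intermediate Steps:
$S{\left(s \right)} = -7 + s$
$C{\left(a \right)} = 1$
$K = -19$ ($K = -20 + 1 = -19$)
$u{\left(Y,n \right)} = 6 i$ ($u{\left(Y,n \right)} = \sqrt{-19 - 17} = \sqrt{-36} = 6 i$)
$38138 - u{\left(-219,-125 \right)} = 38138 - 6 i$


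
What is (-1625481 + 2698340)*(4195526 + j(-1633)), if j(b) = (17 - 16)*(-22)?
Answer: 4501184225936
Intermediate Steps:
j(b) = -22 (j(b) = 1*(-22) = -22)
(-1625481 + 2698340)*(4195526 + j(-1633)) = (-1625481 + 2698340)*(4195526 - 22) = 1072859*4195504 = 4501184225936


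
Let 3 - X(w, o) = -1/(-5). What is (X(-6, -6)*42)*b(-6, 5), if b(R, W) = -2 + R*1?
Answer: -4704/5 ≈ -940.80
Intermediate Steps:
X(w, o) = 14/5 (X(w, o) = 3 - (-1)/(-5) = 3 - (-1)*(-1)/5 = 3 - 1*⅕ = 3 - ⅕ = 14/5)
b(R, W) = -2 + R
(X(-6, -6)*42)*b(-6, 5) = ((14/5)*42)*(-2 - 6) = (588/5)*(-8) = -4704/5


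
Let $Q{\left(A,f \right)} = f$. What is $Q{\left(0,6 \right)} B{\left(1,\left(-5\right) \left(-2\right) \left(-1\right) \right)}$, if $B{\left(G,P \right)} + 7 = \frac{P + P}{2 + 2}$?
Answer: $-72$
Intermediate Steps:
$B{\left(G,P \right)} = -7 + \frac{P}{2}$ ($B{\left(G,P \right)} = -7 + \frac{P + P}{2 + 2} = -7 + \frac{2 P}{4} = -7 + 2 P \frac{1}{4} = -7 + \frac{P}{2}$)
$Q{\left(0,6 \right)} B{\left(1,\left(-5\right) \left(-2\right) \left(-1\right) \right)} = 6 \left(-7 + \frac{\left(-5\right) \left(-2\right) \left(-1\right)}{2}\right) = 6 \left(-7 + \frac{10 \left(-1\right)}{2}\right) = 6 \left(-7 + \frac{1}{2} \left(-10\right)\right) = 6 \left(-7 - 5\right) = 6 \left(-12\right) = -72$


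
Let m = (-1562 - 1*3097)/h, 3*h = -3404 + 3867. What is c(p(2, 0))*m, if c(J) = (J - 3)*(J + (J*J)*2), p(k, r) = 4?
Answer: -503172/463 ≈ -1086.8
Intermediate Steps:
h = 463/3 (h = (-3404 + 3867)/3 = (⅓)*463 = 463/3 ≈ 154.33)
c(J) = (-3 + J)*(J + 2*J²) (c(J) = (-3 + J)*(J + J²*2) = (-3 + J)*(J + 2*J²))
m = -13977/463 (m = (-1562 - 1*3097)/(463/3) = (-1562 - 3097)*(3/463) = -4659*3/463 = -13977/463 ≈ -30.188)
c(p(2, 0))*m = (4*(-3 - 5*4 + 2*4²))*(-13977/463) = (4*(-3 - 20 + 2*16))*(-13977/463) = (4*(-3 - 20 + 32))*(-13977/463) = (4*9)*(-13977/463) = 36*(-13977/463) = -503172/463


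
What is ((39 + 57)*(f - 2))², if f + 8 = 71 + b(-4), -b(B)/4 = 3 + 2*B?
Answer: 60466176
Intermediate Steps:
b(B) = -12 - 8*B (b(B) = -4*(3 + 2*B) = -12 - 8*B)
f = 83 (f = -8 + (71 + (-12 - 8*(-4))) = -8 + (71 + (-12 + 32)) = -8 + (71 + 20) = -8 + 91 = 83)
((39 + 57)*(f - 2))² = ((39 + 57)*(83 - 2))² = (96*81)² = 7776² = 60466176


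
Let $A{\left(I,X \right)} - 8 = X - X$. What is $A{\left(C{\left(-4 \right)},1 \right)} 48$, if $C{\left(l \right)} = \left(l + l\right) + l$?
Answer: $384$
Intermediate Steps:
$C{\left(l \right)} = 3 l$ ($C{\left(l \right)} = 2 l + l = 3 l$)
$A{\left(I,X \right)} = 8$ ($A{\left(I,X \right)} = 8 + \left(X - X\right) = 8 + 0 = 8$)
$A{\left(C{\left(-4 \right)},1 \right)} 48 = 8 \cdot 48 = 384$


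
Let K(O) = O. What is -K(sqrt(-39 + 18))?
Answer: -I*sqrt(21) ≈ -4.5826*I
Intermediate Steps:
-K(sqrt(-39 + 18)) = -sqrt(-39 + 18) = -sqrt(-21) = -I*sqrt(21)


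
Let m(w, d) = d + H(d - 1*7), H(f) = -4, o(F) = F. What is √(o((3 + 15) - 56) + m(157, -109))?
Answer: I*√151 ≈ 12.288*I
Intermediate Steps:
m(w, d) = -4 + d (m(w, d) = d - 4 = -4 + d)
√(o((3 + 15) - 56) + m(157, -109)) = √(((3 + 15) - 56) + (-4 - 109)) = √((18 - 56) - 113) = √(-38 - 113) = √(-151) = I*√151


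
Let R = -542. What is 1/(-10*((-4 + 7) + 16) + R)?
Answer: -1/732 ≈ -0.0013661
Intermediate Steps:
1/(-10*((-4 + 7) + 16) + R) = 1/(-10*((-4 + 7) + 16) - 542) = 1/(-10*(3 + 16) - 542) = 1/(-10*19 - 542) = 1/(-190 - 542) = 1/(-732) = -1/732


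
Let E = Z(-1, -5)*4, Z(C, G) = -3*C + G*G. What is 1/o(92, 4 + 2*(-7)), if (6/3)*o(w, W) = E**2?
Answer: 1/6272 ≈ 0.00015944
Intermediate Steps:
Z(C, G) = G**2 - 3*C (Z(C, G) = -3*C + G**2 = G**2 - 3*C)
E = 112 (E = ((-5)**2 - 3*(-1))*4 = (25 + 3)*4 = 28*4 = 112)
o(w, W) = 6272 (o(w, W) = (1/2)*112**2 = (1/2)*12544 = 6272)
1/o(92, 4 + 2*(-7)) = 1/6272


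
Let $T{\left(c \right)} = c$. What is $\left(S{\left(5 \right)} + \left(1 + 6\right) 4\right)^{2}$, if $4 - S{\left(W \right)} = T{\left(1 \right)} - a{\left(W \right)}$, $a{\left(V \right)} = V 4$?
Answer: $2601$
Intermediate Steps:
$a{\left(V \right)} = 4 V$
$S{\left(W \right)} = 3 + 4 W$ ($S{\left(W \right)} = 4 - \left(1 - 4 W\right) = 4 + \left(-1 + 4 W\right) = 3 + 4 W$)
$\left(S{\left(5 \right)} + \left(1 + 6\right) 4\right)^{2} = \left(\left(3 + 4 \cdot 5\right) + \left(1 + 6\right) 4\right)^{2} = \left(\left(3 + 20\right) + 7 \cdot 4\right)^{2} = \left(23 + 28\right)^{2} = 51^{2} = 2601$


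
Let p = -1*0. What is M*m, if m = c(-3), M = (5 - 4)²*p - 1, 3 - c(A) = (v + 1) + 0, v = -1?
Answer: -3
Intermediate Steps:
p = 0
c(A) = 3 (c(A) = 3 - ((-1 + 1) + 0) = 3 - (0 + 0) = 3 - 1*0 = 3 + 0 = 3)
M = -1 (M = (5 - 4)²*0 - 1 = 1²*0 - 1 = 1*0 - 1 = 0 - 1 = -1)
m = 3
M*m = -1*3 = -3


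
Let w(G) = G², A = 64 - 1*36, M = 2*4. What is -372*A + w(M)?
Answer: -10352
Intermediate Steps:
M = 8
A = 28 (A = 64 - 36 = 28)
-372*A + w(M) = -372*28 + 8² = -10416 + 64 = -10352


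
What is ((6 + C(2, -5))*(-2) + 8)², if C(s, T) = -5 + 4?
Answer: 4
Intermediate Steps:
C(s, T) = -1
((6 + C(2, -5))*(-2) + 8)² = ((6 - 1)*(-2) + 8)² = (5*(-2) + 8)² = (-10 + 8)² = (-2)² = 4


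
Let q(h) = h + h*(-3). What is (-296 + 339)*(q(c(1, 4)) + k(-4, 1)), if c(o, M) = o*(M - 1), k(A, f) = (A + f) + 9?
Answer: 0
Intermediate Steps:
k(A, f) = 9 + A + f
c(o, M) = o*(-1 + M)
q(h) = -2*h (q(h) = h - 3*h = -2*h)
(-296 + 339)*(q(c(1, 4)) + k(-4, 1)) = (-296 + 339)*(-2*(-1 + 4) + (9 - 4 + 1)) = 43*(-2*3 + 6) = 43*(-6 + 6) = 43*0 = 0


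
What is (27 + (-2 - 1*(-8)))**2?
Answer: 1089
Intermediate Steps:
(27 + (-2 - 1*(-8)))**2 = (27 + (-2 + 8))**2 = (27 + 6)**2 = 33**2 = 1089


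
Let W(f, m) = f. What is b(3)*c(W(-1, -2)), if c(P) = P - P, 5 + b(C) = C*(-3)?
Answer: 0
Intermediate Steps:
b(C) = -5 - 3*C (b(C) = -5 + C*(-3) = -5 - 3*C)
c(P) = 0 (c(P) = P - P = 0)
b(3)*c(W(-1, -2)) = (-5 - 3*3)*0 = (-5 - 9)*0 = -14*0 = 0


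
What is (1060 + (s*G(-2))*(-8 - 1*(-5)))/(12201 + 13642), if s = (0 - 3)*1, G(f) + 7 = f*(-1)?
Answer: 1015/25843 ≈ 0.039276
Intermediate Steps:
G(f) = -7 - f (G(f) = -7 + f*(-1) = -7 - f)
s = -3 (s = -3*1 = -3)
(1060 + (s*G(-2))*(-8 - 1*(-5)))/(12201 + 13642) = (1060 + (-3*(-7 - 1*(-2)))*(-8 - 1*(-5)))/(12201 + 13642) = (1060 + (-3*(-7 + 2))*(-8 + 5))/25843 = (1060 - 3*(-5)*(-3))*(1/25843) = (1060 + 15*(-3))*(1/25843) = (1060 - 45)*(1/25843) = 1015*(1/25843) = 1015/25843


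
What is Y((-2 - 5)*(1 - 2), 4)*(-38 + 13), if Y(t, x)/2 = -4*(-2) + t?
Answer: -750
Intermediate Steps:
Y(t, x) = 16 + 2*t (Y(t, x) = 2*(-4*(-2) + t) = 2*(8 + t) = 16 + 2*t)
Y((-2 - 5)*(1 - 2), 4)*(-38 + 13) = (16 + 2*((-2 - 5)*(1 - 2)))*(-38 + 13) = (16 + 2*(-7*(-1)))*(-25) = (16 + 2*7)*(-25) = (16 + 14)*(-25) = 30*(-25) = -750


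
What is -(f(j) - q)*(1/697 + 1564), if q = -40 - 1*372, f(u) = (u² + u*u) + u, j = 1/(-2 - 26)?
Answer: -176042792519/273224 ≈ -6.4432e+5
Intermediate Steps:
j = -1/28 (j = 1/(-28) = -1/28 ≈ -0.035714)
f(u) = u + 2*u² (f(u) = (u² + u²) + u = 2*u² + u = u + 2*u²)
q = -412 (q = -40 - 372 = -412)
-(f(j) - q)*(1/697 + 1564) = -(-(1 + 2*(-1/28))/28 - 1*(-412))*(1/697 + 1564) = -(-(1 - 1/14)/28 + 412)*(1/697 + 1564) = -(-1/28*13/14 + 412)*1090109/697 = -(-13/392 + 412)*1090109/697 = -161491*1090109/(392*697) = -1*176042792519/273224 = -176042792519/273224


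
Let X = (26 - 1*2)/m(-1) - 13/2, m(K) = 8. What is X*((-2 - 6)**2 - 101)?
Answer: 259/2 ≈ 129.50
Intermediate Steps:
X = -7/2 (X = (26 - 1*2)/8 - 13/2 = (26 - 2)*(1/8) - 13*1/2 = 24*(1/8) - 13/2 = 3 - 13/2 = -7/2 ≈ -3.5000)
X*((-2 - 6)**2 - 101) = -7*((-2 - 6)**2 - 101)/2 = -7*((-8)**2 - 101)/2 = -7*(64 - 101)/2 = -7/2*(-37) = 259/2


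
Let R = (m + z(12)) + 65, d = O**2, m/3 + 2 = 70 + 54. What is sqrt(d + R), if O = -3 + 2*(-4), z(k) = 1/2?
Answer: sqrt(2210)/2 ≈ 23.505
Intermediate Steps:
z(k) = 1/2
m = 366 (m = -6 + 3*(70 + 54) = -6 + 3*124 = -6 + 372 = 366)
O = -11 (O = -3 - 8 = -11)
d = 121 (d = (-11)**2 = 121)
R = 863/2 (R = (366 + 1/2) + 65 = 733/2 + 65 = 863/2 ≈ 431.50)
sqrt(d + R) = sqrt(121 + 863/2) = sqrt(1105/2) = sqrt(2210)/2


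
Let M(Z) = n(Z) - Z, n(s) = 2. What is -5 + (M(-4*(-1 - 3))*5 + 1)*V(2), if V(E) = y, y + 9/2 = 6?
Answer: -217/2 ≈ -108.50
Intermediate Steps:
y = 3/2 (y = -9/2 + 6 = 3/2 ≈ 1.5000)
M(Z) = 2 - Z
V(E) = 3/2
-5 + (M(-4*(-1 - 3))*5 + 1)*V(2) = -5 + ((2 - (-4)*(-1 - 3))*5 + 1)*(3/2) = -5 + ((2 - (-4)*(-4))*5 + 1)*(3/2) = -5 + ((2 - 1*16)*5 + 1)*(3/2) = -5 + ((2 - 16)*5 + 1)*(3/2) = -5 + (-14*5 + 1)*(3/2) = -5 + (-70 + 1)*(3/2) = -5 - 69*3/2 = -5 - 207/2 = -217/2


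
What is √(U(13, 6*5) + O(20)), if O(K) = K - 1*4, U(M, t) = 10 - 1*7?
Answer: √19 ≈ 4.3589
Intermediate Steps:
U(M, t) = 3 (U(M, t) = 10 - 7 = 3)
O(K) = -4 + K (O(K) = K - 4 = -4 + K)
√(U(13, 6*5) + O(20)) = √(3 + (-4 + 20)) = √(3 + 16) = √19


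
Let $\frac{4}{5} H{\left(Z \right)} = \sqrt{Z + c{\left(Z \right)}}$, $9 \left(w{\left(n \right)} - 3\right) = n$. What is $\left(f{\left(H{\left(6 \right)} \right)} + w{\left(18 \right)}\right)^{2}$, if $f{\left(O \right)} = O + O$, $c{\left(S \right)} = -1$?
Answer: $\frac{225}{4} + 25 \sqrt{5} \approx 112.15$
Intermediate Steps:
$w{\left(n \right)} = 3 + \frac{n}{9}$
$H{\left(Z \right)} = \frac{5 \sqrt{-1 + Z}}{4}$ ($H{\left(Z \right)} = \frac{5 \sqrt{Z - 1}}{4} = \frac{5 \sqrt{-1 + Z}}{4}$)
$f{\left(O \right)} = 2 O$
$\left(f{\left(H{\left(6 \right)} \right)} + w{\left(18 \right)}\right)^{2} = \left(2 \frac{5 \sqrt{-1 + 6}}{4} + \left(3 + \frac{1}{9} \cdot 18\right)\right)^{2} = \left(2 \frac{5 \sqrt{5}}{4} + \left(3 + 2\right)\right)^{2} = \left(\frac{5 \sqrt{5}}{2} + 5\right)^{2} = \left(5 + \frac{5 \sqrt{5}}{2}\right)^{2}$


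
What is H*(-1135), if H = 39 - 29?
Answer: -11350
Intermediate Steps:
H = 10
H*(-1135) = 10*(-1135) = -11350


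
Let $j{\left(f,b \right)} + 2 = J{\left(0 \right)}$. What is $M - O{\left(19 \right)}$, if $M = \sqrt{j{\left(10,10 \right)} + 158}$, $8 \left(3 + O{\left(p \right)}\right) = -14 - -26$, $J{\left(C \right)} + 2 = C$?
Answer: $\frac{3}{2} + \sqrt{154} \approx 13.91$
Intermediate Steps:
$J{\left(C \right)} = -2 + C$
$j{\left(f,b \right)} = -4$ ($j{\left(f,b \right)} = -2 + \left(-2 + 0\right) = -2 - 2 = -4$)
$O{\left(p \right)} = - \frac{3}{2}$ ($O{\left(p \right)} = -3 + \frac{-14 - -26}{8} = -3 + \frac{-14 + 26}{8} = -3 + \frac{1}{8} \cdot 12 = -3 + \frac{3}{2} = - \frac{3}{2}$)
$M = \sqrt{154}$ ($M = \sqrt{-4 + 158} = \sqrt{154} \approx 12.41$)
$M - O{\left(19 \right)} = \sqrt{154} - - \frac{3}{2} = \sqrt{154} + \frac{3}{2} = \frac{3}{2} + \sqrt{154}$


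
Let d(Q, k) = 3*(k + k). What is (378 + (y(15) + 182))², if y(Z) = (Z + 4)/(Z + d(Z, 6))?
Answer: 816759241/2601 ≈ 3.1402e+5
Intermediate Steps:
d(Q, k) = 6*k (d(Q, k) = 3*(2*k) = 6*k)
y(Z) = (4 + Z)/(36 + Z) (y(Z) = (Z + 4)/(Z + 6*6) = (4 + Z)/(Z + 36) = (4 + Z)/(36 + Z))
(378 + (y(15) + 182))² = (378 + ((4 + 15)/(36 + 15) + 182))² = (378 + (19/51 + 182))² = (378 + 9301/51)² = (28579/51)² = 816759241/2601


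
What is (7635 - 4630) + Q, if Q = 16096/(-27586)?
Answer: 41439917/13793 ≈ 3004.4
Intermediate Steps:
Q = -8048/13793 (Q = 16096*(-1/27586) = -8048/13793 ≈ -0.58348)
(7635 - 4630) + Q = (7635 - 4630) - 8048/13793 = 3005 - 8048/13793 = 41439917/13793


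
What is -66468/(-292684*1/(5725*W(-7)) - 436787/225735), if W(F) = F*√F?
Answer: 60143712158145940915500/5314207716513443071 - 32429991717755666384400*I*√7/5314207716513443071 ≈ 11318.0 - 16146.0*I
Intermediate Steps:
W(F) = F^(3/2)
-66468/(-292684*1/(5725*W(-7)) - 436787/225735) = -66468/(-292684*I*√7/280525 - 436787/225735) = -66468/(-41812*I*√7/40075 - 436787/225735) = -66468/(-436787/225735 - 41812*I*√7/40075)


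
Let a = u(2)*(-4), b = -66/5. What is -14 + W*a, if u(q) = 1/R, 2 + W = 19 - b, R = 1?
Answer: -674/5 ≈ -134.80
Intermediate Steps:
b = -66/5 (b = -66*⅕ = -66/5 ≈ -13.200)
W = 151/5 (W = -2 + (19 - 1*(-66/5)) = -2 + (19 + 66/5) = -2 + 161/5 = 151/5 ≈ 30.200)
u(q) = 1 (u(q) = 1/1 = 1)
a = -4 (a = 1*(-4) = -4)
-14 + W*a = -14 + (151/5)*(-4) = -14 - 604/5 = -674/5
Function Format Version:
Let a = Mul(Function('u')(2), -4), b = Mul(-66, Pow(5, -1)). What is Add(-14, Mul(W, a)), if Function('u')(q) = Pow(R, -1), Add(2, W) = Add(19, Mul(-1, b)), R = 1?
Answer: Rational(-674, 5) ≈ -134.80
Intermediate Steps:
b = Rational(-66, 5) (b = Mul(-66, Rational(1, 5)) = Rational(-66, 5) ≈ -13.200)
W = Rational(151, 5) (W = Add(-2, Add(19, Mul(-1, Rational(-66, 5)))) = Add(-2, Add(19, Rational(66, 5))) = Add(-2, Rational(161, 5)) = Rational(151, 5) ≈ 30.200)
Function('u')(q) = 1 (Function('u')(q) = Pow(1, -1) = 1)
a = -4 (a = Mul(1, -4) = -4)
Add(-14, Mul(W, a)) = Add(-14, Mul(Rational(151, 5), -4)) = Add(-14, Rational(-604, 5)) = Rational(-674, 5)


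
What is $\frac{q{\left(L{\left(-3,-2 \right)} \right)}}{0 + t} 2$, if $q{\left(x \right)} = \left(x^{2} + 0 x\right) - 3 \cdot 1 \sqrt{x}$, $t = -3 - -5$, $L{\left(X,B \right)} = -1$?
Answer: $1 - 3 i \approx 1.0 - 3.0 i$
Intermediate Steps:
$t = 2$ ($t = -3 + 5 = 2$)
$q{\left(x \right)} = x^{2} - 3 \sqrt{x}$ ($q{\left(x \right)} = \left(x^{2} + 0\right) - 3 \sqrt{x} = x^{2} - 3 \sqrt{x}$)
$\frac{q{\left(L{\left(-3,-2 \right)} \right)}}{0 + t} 2 = \frac{\left(-1\right)^{2} - 3 \sqrt{-1}}{0 + 2} \cdot 2 = \frac{1 - 3 i}{2} \cdot 2 = \left(1 - 3 i\right) \frac{1}{2} \cdot 2 = \left(\frac{1}{2} - \frac{3 i}{2}\right) 2 = 1 - 3 i$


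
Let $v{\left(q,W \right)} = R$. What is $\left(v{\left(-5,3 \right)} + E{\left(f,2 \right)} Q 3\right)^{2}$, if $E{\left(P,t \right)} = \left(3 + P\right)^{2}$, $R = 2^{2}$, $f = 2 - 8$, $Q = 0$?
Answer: $16$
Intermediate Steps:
$f = -6$ ($f = 2 - 8 = -6$)
$R = 4$
$v{\left(q,W \right)} = 4$
$\left(v{\left(-5,3 \right)} + E{\left(f,2 \right)} Q 3\right)^{2} = \left(4 + \left(3 - 6\right)^{2} \cdot 0 \cdot 3\right)^{2} = \left(4 + \left(-3\right)^{2} \cdot 0 \cdot 3\right)^{2} = \left(4 + 9 \cdot 0 \cdot 3\right)^{2} = \left(4 + 0 \cdot 3\right)^{2} = \left(4 + 0\right)^{2} = 4^{2} = 16$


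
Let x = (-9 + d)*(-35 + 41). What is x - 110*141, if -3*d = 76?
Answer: -15716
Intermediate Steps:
d = -76/3 (d = -1/3*76 = -76/3 ≈ -25.333)
x = -206 (x = (-9 - 76/3)*(-35 + 41) = -103/3*6 = -206)
x - 110*141 = -206 - 110*141 = -206 - 15510 = -15716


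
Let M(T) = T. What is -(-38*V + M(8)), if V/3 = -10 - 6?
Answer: -1832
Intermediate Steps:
V = -48 (V = 3*(-10 - 6) = 3*(-16) = -48)
-(-38*V + M(8)) = -(-38*(-48) + 8) = -(1824 + 8) = -1*1832 = -1832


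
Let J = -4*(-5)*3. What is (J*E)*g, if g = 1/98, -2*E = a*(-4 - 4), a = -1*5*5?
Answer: -3000/49 ≈ -61.224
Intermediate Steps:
a = -25 (a = -5*5 = -25)
E = -100 (E = -(-25)*(-4 - 4)/2 = -(-25)*(-8)/2 = -½*200 = -100)
J = 60 (J = 20*3 = 60)
g = 1/98 ≈ 0.010204
(J*E)*g = (60*(-100))*(1/98) = -6000*1/98 = -3000/49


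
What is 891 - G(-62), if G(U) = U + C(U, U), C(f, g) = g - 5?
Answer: 1020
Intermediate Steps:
C(f, g) = -5 + g
G(U) = -5 + 2*U (G(U) = U + (-5 + U) = -5 + 2*U)
891 - G(-62) = 891 - (-5 + 2*(-62)) = 891 - (-5 - 124) = 891 - 1*(-129) = 891 + 129 = 1020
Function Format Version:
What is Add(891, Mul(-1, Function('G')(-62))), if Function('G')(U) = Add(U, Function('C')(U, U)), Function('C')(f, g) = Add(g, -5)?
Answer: 1020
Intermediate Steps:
Function('C')(f, g) = Add(-5, g)
Function('G')(U) = Add(-5, Mul(2, U)) (Function('G')(U) = Add(U, Add(-5, U)) = Add(-5, Mul(2, U)))
Add(891, Mul(-1, Function('G')(-62))) = Add(891, Mul(-1, Add(-5, Mul(2, -62)))) = Add(891, Mul(-1, Add(-5, -124))) = Add(891, Mul(-1, -129)) = Add(891, 129) = 1020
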